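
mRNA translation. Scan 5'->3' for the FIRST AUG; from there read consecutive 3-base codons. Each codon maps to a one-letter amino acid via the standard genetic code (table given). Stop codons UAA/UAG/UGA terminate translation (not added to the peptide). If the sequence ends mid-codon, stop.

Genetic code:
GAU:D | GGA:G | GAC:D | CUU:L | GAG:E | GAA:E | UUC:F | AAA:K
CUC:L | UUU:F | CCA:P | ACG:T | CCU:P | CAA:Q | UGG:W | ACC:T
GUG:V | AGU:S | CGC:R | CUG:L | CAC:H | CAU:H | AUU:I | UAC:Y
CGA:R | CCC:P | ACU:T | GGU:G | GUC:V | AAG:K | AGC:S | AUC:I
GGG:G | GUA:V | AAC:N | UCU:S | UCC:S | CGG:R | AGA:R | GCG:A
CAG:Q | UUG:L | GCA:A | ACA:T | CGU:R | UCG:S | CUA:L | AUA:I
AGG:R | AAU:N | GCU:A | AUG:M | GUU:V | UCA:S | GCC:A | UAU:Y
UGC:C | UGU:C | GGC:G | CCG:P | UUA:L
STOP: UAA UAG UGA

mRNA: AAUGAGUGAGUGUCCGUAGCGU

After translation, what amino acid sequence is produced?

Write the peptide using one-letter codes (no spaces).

start AUG at pos 1
pos 1: AUG -> M; peptide=M
pos 4: AGU -> S; peptide=MS
pos 7: GAG -> E; peptide=MSE
pos 10: UGU -> C; peptide=MSEC
pos 13: CCG -> P; peptide=MSECP
pos 16: UAG -> STOP

Answer: MSECP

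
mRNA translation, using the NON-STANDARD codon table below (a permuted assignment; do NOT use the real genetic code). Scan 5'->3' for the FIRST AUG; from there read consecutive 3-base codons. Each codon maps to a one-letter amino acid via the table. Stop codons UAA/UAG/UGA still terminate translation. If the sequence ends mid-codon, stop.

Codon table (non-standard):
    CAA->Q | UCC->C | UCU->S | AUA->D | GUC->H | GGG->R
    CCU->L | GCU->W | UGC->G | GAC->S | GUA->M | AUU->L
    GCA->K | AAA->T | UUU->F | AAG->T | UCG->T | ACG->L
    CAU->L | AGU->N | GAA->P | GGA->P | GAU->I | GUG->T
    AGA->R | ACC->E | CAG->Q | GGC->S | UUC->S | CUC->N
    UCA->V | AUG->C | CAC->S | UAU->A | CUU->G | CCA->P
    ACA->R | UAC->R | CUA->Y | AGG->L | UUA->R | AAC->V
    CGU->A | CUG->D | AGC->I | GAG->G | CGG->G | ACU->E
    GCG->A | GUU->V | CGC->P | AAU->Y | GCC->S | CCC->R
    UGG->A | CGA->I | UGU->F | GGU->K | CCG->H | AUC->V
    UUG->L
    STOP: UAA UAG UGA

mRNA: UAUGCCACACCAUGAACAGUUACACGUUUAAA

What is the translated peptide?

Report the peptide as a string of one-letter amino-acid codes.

start AUG at pos 1
pos 1: AUG -> C; peptide=C
pos 4: CCA -> P; peptide=CP
pos 7: CAC -> S; peptide=CPS
pos 10: CAU -> L; peptide=CPSL
pos 13: GAA -> P; peptide=CPSLP
pos 16: CAG -> Q; peptide=CPSLPQ
pos 19: UUA -> R; peptide=CPSLPQR
pos 22: CAC -> S; peptide=CPSLPQRS
pos 25: GUU -> V; peptide=CPSLPQRSV
pos 28: UAA -> STOP

Answer: CPSLPQRSV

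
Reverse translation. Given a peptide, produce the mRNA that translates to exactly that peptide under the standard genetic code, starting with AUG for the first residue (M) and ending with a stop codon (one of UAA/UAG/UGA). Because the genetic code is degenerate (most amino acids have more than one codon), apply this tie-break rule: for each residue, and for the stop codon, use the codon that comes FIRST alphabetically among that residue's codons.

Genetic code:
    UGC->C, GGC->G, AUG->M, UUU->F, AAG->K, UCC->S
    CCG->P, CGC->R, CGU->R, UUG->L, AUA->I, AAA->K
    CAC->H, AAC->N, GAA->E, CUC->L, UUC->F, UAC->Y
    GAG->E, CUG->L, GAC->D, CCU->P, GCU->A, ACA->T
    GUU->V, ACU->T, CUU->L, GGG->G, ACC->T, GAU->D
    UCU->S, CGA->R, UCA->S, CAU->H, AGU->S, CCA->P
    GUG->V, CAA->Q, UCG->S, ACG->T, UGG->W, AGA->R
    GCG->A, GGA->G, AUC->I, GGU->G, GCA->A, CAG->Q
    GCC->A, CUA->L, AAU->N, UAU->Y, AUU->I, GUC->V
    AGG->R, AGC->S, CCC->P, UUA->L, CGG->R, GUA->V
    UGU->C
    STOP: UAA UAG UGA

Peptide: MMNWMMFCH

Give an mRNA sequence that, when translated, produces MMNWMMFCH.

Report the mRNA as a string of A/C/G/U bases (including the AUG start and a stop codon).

Answer: mRNA: AUGAUGAACUGGAUGAUGUUCUGCCACUAA

Derivation:
residue 1: M -> AUG (start codon)
residue 2: M -> AUG (only codon)
residue 3: N codons sorted = AAC,AAU -> pick first = AAC
residue 4: W -> UGG (only codon)
residue 5: M -> AUG (only codon)
residue 6: M -> AUG (only codon)
residue 7: F codons sorted = UUC,UUU -> pick first = UUC
residue 8: C codons sorted = UGC,UGU -> pick first = UGC
residue 9: H codons sorted = CAC,CAU -> pick first = CAC
terminator: stop codons sorted = UAA,UAG,UGA -> pick first = UAA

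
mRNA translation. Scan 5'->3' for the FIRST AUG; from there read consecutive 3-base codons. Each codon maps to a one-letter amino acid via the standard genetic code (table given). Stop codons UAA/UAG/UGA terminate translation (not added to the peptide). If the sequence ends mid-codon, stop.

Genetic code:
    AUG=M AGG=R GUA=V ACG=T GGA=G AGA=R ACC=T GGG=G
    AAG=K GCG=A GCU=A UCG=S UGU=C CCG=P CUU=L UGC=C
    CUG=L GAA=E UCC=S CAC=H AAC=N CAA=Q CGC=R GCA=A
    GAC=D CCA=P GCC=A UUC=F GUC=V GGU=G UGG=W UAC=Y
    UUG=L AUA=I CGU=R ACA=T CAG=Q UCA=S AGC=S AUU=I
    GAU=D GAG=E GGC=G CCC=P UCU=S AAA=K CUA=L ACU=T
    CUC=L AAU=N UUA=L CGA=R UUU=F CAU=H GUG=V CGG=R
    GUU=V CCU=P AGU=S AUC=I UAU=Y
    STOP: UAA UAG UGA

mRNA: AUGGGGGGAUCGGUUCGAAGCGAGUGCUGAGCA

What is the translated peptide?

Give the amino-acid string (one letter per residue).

start AUG at pos 0
pos 0: AUG -> M; peptide=M
pos 3: GGG -> G; peptide=MG
pos 6: GGA -> G; peptide=MGG
pos 9: UCG -> S; peptide=MGGS
pos 12: GUU -> V; peptide=MGGSV
pos 15: CGA -> R; peptide=MGGSVR
pos 18: AGC -> S; peptide=MGGSVRS
pos 21: GAG -> E; peptide=MGGSVRSE
pos 24: UGC -> C; peptide=MGGSVRSEC
pos 27: UGA -> STOP

Answer: MGGSVRSEC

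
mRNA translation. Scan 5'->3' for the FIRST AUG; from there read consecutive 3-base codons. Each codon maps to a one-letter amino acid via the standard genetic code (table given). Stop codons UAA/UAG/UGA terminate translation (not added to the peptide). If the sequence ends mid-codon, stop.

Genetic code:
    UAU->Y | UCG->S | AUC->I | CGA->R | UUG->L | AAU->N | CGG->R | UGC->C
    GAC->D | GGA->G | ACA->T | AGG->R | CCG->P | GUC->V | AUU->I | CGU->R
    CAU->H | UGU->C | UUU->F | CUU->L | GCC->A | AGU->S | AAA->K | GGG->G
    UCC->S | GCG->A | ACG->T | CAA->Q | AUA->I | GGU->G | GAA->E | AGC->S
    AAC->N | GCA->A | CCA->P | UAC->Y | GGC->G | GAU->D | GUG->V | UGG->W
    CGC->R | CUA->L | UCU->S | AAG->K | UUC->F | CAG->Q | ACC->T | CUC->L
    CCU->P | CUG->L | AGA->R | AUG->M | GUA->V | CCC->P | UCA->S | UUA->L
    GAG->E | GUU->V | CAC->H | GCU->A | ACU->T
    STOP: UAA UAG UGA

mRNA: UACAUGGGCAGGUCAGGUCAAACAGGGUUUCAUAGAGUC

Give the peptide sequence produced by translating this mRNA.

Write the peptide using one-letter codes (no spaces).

start AUG at pos 3
pos 3: AUG -> M; peptide=M
pos 6: GGC -> G; peptide=MG
pos 9: AGG -> R; peptide=MGR
pos 12: UCA -> S; peptide=MGRS
pos 15: GGU -> G; peptide=MGRSG
pos 18: CAA -> Q; peptide=MGRSGQ
pos 21: ACA -> T; peptide=MGRSGQT
pos 24: GGG -> G; peptide=MGRSGQTG
pos 27: UUU -> F; peptide=MGRSGQTGF
pos 30: CAU -> H; peptide=MGRSGQTGFH
pos 33: AGA -> R; peptide=MGRSGQTGFHR
pos 36: GUC -> V; peptide=MGRSGQTGFHRV
pos 39: only 0 nt remain (<3), stop (end of mRNA)

Answer: MGRSGQTGFHRV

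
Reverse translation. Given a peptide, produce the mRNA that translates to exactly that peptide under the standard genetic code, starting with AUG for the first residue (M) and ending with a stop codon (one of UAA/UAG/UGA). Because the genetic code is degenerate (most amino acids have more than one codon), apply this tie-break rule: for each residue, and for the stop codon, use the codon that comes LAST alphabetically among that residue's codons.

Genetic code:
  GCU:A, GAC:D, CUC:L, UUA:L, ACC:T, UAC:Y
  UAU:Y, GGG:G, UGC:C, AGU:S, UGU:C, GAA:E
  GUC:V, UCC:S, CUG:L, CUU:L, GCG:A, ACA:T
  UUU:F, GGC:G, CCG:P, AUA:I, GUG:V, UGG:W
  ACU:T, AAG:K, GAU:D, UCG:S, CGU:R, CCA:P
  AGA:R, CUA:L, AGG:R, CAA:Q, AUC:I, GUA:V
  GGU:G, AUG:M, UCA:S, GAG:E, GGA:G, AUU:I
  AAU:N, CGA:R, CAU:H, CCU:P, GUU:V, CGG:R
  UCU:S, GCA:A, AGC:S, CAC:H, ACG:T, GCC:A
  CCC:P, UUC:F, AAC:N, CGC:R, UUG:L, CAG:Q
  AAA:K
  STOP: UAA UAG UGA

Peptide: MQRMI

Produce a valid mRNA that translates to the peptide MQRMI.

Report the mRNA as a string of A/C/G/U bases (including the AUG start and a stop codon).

Answer: mRNA: AUGCAGCGUAUGAUUUGA

Derivation:
residue 1: M -> AUG (start codon)
residue 2: Q codons sorted = CAA,CAG -> pick last = CAG
residue 3: R codons sorted = AGA,AGG,CGA,CGC,CGG,CGU -> pick last = CGU
residue 4: M -> AUG (only codon)
residue 5: I codons sorted = AUA,AUC,AUU -> pick last = AUU
terminator: stop codons sorted = UAA,UAG,UGA -> pick last = UGA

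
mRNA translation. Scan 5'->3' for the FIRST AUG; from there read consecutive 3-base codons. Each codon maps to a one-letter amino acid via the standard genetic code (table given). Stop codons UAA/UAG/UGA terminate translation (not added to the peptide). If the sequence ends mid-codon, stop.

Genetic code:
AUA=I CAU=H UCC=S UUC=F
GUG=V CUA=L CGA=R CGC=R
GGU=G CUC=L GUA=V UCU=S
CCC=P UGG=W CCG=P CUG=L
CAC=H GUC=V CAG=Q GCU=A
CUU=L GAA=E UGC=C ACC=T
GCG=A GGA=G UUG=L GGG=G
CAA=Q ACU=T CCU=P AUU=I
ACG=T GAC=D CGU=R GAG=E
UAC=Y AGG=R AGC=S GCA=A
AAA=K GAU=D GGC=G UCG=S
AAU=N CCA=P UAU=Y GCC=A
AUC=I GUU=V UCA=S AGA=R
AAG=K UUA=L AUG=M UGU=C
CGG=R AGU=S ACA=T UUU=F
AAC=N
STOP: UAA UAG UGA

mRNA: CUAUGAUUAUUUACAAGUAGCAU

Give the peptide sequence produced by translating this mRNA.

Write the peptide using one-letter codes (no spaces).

Answer: MIIYK

Derivation:
start AUG at pos 2
pos 2: AUG -> M; peptide=M
pos 5: AUU -> I; peptide=MI
pos 8: AUU -> I; peptide=MII
pos 11: UAC -> Y; peptide=MIIY
pos 14: AAG -> K; peptide=MIIYK
pos 17: UAG -> STOP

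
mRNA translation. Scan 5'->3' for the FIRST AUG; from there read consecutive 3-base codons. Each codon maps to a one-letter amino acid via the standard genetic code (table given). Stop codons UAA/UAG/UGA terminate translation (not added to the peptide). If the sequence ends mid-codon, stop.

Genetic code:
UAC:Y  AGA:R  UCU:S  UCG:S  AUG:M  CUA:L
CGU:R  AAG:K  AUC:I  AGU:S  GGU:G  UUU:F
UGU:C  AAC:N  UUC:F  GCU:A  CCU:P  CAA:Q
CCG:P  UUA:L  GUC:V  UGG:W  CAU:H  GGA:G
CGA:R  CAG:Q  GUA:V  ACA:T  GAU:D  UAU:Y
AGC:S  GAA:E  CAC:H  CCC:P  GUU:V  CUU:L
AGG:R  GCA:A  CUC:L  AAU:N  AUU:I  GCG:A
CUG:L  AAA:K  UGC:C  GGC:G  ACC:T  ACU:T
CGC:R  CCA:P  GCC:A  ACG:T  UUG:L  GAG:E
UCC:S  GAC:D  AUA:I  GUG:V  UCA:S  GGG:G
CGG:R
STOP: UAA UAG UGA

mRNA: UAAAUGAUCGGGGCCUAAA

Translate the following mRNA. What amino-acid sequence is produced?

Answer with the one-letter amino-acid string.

Answer: MIGA

Derivation:
start AUG at pos 3
pos 3: AUG -> M; peptide=M
pos 6: AUC -> I; peptide=MI
pos 9: GGG -> G; peptide=MIG
pos 12: GCC -> A; peptide=MIGA
pos 15: UAA -> STOP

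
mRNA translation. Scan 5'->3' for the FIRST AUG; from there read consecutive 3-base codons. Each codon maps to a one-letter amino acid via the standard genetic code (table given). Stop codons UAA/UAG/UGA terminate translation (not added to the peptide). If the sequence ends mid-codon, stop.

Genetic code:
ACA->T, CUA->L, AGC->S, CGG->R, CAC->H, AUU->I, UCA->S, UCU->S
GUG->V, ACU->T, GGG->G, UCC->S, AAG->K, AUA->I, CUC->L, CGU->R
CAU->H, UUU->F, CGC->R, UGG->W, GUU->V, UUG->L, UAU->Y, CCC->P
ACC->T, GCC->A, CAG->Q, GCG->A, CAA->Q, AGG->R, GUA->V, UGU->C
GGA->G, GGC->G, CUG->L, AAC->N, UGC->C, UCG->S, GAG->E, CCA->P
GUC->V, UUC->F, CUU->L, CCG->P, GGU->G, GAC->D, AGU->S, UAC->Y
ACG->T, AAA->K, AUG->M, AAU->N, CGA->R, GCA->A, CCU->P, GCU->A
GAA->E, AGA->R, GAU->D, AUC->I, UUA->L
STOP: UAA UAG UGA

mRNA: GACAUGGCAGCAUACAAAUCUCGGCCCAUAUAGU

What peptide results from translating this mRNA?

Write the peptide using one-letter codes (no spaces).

start AUG at pos 3
pos 3: AUG -> M; peptide=M
pos 6: GCA -> A; peptide=MA
pos 9: GCA -> A; peptide=MAA
pos 12: UAC -> Y; peptide=MAAY
pos 15: AAA -> K; peptide=MAAYK
pos 18: UCU -> S; peptide=MAAYKS
pos 21: CGG -> R; peptide=MAAYKSR
pos 24: CCC -> P; peptide=MAAYKSRP
pos 27: AUA -> I; peptide=MAAYKSRPI
pos 30: UAG -> STOP

Answer: MAAYKSRPI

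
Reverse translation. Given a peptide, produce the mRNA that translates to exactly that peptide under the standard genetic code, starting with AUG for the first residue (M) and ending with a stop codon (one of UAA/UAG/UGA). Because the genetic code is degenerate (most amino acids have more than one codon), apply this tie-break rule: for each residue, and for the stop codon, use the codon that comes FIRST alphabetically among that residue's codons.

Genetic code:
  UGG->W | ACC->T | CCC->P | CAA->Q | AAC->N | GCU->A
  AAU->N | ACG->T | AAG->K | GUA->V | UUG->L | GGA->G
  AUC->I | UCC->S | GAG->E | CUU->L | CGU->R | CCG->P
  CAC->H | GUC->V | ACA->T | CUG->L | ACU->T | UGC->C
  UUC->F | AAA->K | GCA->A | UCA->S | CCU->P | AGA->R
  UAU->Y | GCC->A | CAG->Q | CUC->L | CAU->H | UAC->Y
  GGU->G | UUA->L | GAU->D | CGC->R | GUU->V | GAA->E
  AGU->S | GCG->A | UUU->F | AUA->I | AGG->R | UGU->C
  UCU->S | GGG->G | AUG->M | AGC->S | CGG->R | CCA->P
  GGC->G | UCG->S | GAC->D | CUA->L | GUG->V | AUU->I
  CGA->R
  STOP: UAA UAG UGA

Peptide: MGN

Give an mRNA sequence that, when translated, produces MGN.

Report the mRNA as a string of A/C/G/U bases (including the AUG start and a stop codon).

residue 1: M -> AUG (start codon)
residue 2: G codons sorted = GGA,GGC,GGG,GGU -> pick first = GGA
residue 3: N codons sorted = AAC,AAU -> pick first = AAC
terminator: stop codons sorted = UAA,UAG,UGA -> pick first = UAA

Answer: mRNA: AUGGGAAACUAA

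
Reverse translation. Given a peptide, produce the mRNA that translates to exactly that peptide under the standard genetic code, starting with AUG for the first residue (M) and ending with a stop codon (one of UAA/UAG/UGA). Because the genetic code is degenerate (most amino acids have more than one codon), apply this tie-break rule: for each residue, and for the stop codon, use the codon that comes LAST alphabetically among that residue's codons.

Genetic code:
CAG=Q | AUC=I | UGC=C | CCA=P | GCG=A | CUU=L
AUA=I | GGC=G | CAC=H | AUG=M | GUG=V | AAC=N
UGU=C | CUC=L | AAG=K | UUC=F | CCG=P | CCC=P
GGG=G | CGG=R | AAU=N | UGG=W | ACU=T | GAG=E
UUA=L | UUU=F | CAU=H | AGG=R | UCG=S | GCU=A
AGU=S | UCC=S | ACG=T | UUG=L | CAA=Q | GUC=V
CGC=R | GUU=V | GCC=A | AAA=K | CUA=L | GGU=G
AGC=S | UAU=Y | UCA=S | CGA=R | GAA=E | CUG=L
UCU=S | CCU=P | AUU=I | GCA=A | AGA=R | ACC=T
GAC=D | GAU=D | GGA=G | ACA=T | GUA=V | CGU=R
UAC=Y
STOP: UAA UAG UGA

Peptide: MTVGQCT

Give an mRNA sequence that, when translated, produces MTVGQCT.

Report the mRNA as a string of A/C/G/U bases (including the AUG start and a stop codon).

Answer: mRNA: AUGACUGUUGGUCAGUGUACUUGA

Derivation:
residue 1: M -> AUG (start codon)
residue 2: T codons sorted = ACA,ACC,ACG,ACU -> pick last = ACU
residue 3: V codons sorted = GUA,GUC,GUG,GUU -> pick last = GUU
residue 4: G codons sorted = GGA,GGC,GGG,GGU -> pick last = GGU
residue 5: Q codons sorted = CAA,CAG -> pick last = CAG
residue 6: C codons sorted = UGC,UGU -> pick last = UGU
residue 7: T codons sorted = ACA,ACC,ACG,ACU -> pick last = ACU
terminator: stop codons sorted = UAA,UAG,UGA -> pick last = UGA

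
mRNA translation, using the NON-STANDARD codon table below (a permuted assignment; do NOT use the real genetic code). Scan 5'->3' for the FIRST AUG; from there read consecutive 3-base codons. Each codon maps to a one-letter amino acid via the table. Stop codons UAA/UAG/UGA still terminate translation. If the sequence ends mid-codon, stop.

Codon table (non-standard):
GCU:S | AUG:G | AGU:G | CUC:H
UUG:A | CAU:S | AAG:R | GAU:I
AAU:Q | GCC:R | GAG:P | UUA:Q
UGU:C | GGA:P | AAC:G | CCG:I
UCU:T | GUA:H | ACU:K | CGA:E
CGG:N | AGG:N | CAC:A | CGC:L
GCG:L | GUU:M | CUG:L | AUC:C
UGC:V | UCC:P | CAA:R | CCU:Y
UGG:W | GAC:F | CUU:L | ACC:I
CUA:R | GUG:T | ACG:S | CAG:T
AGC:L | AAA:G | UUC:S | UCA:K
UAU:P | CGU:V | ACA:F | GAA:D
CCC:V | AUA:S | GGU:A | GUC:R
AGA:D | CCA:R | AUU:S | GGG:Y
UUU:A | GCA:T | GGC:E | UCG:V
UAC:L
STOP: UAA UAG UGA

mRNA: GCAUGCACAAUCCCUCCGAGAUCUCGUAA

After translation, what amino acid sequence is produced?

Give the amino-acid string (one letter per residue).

start AUG at pos 2
pos 2: AUG -> G; peptide=G
pos 5: CAC -> A; peptide=GA
pos 8: AAU -> Q; peptide=GAQ
pos 11: CCC -> V; peptide=GAQV
pos 14: UCC -> P; peptide=GAQVP
pos 17: GAG -> P; peptide=GAQVPP
pos 20: AUC -> C; peptide=GAQVPPC
pos 23: UCG -> V; peptide=GAQVPPCV
pos 26: UAA -> STOP

Answer: GAQVPPCV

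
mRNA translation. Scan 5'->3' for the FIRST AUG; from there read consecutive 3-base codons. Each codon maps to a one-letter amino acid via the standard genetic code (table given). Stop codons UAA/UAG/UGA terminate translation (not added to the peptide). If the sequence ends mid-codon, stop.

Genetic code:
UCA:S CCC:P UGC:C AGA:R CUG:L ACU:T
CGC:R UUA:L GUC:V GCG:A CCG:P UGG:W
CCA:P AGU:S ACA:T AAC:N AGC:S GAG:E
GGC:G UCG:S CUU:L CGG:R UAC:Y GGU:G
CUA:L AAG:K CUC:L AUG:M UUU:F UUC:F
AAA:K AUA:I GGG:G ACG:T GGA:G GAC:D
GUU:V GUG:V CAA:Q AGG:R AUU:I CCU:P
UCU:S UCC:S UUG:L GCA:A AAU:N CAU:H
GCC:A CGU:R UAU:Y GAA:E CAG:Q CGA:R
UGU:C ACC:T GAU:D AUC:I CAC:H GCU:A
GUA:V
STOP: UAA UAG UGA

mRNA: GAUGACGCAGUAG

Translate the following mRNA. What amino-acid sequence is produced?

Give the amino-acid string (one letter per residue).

Answer: MTQ

Derivation:
start AUG at pos 1
pos 1: AUG -> M; peptide=M
pos 4: ACG -> T; peptide=MT
pos 7: CAG -> Q; peptide=MTQ
pos 10: UAG -> STOP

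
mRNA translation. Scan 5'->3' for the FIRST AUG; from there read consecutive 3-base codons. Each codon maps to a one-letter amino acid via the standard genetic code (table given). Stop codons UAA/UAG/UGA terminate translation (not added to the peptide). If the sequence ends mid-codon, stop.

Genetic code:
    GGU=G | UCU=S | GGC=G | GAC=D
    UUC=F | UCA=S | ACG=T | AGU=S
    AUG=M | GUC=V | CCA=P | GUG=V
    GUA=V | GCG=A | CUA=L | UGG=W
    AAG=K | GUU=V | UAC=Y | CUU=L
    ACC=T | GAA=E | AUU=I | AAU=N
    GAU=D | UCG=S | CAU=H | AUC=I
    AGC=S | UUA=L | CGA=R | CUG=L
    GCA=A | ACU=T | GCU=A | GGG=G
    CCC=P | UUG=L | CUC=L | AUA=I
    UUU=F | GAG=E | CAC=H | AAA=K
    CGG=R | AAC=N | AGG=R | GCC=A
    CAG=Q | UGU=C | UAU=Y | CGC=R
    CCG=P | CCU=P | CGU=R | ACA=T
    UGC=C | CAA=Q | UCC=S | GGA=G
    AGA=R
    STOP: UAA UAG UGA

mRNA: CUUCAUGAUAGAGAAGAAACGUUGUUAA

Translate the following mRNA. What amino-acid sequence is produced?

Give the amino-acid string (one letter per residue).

Answer: MIEKKRC

Derivation:
start AUG at pos 4
pos 4: AUG -> M; peptide=M
pos 7: AUA -> I; peptide=MI
pos 10: GAG -> E; peptide=MIE
pos 13: AAG -> K; peptide=MIEK
pos 16: AAA -> K; peptide=MIEKK
pos 19: CGU -> R; peptide=MIEKKR
pos 22: UGU -> C; peptide=MIEKKRC
pos 25: UAA -> STOP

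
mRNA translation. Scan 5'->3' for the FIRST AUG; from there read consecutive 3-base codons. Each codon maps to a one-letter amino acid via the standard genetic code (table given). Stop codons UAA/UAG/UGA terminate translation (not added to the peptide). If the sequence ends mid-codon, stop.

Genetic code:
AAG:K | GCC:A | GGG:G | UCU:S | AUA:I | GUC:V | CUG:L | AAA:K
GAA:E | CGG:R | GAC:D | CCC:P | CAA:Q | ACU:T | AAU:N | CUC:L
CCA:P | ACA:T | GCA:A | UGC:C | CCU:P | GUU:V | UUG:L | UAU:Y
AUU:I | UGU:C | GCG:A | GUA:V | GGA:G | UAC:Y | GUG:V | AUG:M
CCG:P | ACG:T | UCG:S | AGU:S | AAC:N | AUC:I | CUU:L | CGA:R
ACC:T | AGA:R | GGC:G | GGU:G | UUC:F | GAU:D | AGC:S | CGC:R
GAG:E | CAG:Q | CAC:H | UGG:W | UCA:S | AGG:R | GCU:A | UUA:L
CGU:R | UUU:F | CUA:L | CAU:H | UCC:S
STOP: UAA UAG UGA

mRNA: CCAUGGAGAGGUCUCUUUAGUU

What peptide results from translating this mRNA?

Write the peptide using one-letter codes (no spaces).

start AUG at pos 2
pos 2: AUG -> M; peptide=M
pos 5: GAG -> E; peptide=ME
pos 8: AGG -> R; peptide=MER
pos 11: UCU -> S; peptide=MERS
pos 14: CUU -> L; peptide=MERSL
pos 17: UAG -> STOP

Answer: MERSL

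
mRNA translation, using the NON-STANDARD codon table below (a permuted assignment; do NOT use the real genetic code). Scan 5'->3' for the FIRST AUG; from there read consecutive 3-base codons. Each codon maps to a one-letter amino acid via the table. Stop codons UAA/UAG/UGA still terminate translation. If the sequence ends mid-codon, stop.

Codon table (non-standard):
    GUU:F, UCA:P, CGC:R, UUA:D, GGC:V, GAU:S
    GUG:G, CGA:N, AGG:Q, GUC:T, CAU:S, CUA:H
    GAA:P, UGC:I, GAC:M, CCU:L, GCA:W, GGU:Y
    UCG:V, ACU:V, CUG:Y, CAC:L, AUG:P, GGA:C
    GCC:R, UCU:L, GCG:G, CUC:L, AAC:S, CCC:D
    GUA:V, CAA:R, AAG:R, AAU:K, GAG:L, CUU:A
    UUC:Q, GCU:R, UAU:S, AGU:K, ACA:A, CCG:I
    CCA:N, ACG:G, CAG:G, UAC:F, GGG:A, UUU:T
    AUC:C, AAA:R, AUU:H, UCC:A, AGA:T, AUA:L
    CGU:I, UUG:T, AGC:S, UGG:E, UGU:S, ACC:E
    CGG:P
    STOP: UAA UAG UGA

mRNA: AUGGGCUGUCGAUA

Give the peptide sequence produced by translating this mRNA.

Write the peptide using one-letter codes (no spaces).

start AUG at pos 0
pos 0: AUG -> P; peptide=P
pos 3: GGC -> V; peptide=PV
pos 6: UGU -> S; peptide=PVS
pos 9: CGA -> N; peptide=PVSN
pos 12: only 2 nt remain (<3), stop (end of mRNA)

Answer: PVSN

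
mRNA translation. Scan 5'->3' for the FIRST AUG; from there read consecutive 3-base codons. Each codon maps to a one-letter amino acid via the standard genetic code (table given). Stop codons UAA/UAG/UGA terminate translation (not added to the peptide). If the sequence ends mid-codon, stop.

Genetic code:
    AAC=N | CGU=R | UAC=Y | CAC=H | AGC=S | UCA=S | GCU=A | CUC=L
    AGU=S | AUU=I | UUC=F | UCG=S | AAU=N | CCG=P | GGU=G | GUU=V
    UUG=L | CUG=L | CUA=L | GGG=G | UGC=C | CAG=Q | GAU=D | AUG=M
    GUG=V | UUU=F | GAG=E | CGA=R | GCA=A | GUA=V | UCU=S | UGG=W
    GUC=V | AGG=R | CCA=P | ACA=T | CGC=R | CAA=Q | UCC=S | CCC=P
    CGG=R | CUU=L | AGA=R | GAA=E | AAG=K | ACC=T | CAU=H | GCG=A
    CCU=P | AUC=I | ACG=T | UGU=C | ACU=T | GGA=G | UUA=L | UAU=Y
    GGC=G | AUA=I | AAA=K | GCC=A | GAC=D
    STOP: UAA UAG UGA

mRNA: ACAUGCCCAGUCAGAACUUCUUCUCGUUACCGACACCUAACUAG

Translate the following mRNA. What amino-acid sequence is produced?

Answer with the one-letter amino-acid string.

Answer: MPSQNFFSLPTPN

Derivation:
start AUG at pos 2
pos 2: AUG -> M; peptide=M
pos 5: CCC -> P; peptide=MP
pos 8: AGU -> S; peptide=MPS
pos 11: CAG -> Q; peptide=MPSQ
pos 14: AAC -> N; peptide=MPSQN
pos 17: UUC -> F; peptide=MPSQNF
pos 20: UUC -> F; peptide=MPSQNFF
pos 23: UCG -> S; peptide=MPSQNFFS
pos 26: UUA -> L; peptide=MPSQNFFSL
pos 29: CCG -> P; peptide=MPSQNFFSLP
pos 32: ACA -> T; peptide=MPSQNFFSLPT
pos 35: CCU -> P; peptide=MPSQNFFSLPTP
pos 38: AAC -> N; peptide=MPSQNFFSLPTPN
pos 41: UAG -> STOP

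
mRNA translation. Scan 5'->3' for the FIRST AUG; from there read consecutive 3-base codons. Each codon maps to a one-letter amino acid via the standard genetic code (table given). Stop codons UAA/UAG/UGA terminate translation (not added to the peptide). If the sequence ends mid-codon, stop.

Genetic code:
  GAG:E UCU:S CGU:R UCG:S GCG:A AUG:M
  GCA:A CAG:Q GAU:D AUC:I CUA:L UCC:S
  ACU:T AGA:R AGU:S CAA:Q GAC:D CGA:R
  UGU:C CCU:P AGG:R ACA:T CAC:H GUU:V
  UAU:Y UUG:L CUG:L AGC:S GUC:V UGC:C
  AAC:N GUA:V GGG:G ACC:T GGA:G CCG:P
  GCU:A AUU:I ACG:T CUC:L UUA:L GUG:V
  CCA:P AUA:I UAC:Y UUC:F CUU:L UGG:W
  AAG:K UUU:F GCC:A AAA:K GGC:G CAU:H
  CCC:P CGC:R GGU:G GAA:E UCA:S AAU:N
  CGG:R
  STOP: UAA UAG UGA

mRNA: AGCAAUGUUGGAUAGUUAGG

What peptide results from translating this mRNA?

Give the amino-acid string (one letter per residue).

start AUG at pos 4
pos 4: AUG -> M; peptide=M
pos 7: UUG -> L; peptide=ML
pos 10: GAU -> D; peptide=MLD
pos 13: AGU -> S; peptide=MLDS
pos 16: UAG -> STOP

Answer: MLDS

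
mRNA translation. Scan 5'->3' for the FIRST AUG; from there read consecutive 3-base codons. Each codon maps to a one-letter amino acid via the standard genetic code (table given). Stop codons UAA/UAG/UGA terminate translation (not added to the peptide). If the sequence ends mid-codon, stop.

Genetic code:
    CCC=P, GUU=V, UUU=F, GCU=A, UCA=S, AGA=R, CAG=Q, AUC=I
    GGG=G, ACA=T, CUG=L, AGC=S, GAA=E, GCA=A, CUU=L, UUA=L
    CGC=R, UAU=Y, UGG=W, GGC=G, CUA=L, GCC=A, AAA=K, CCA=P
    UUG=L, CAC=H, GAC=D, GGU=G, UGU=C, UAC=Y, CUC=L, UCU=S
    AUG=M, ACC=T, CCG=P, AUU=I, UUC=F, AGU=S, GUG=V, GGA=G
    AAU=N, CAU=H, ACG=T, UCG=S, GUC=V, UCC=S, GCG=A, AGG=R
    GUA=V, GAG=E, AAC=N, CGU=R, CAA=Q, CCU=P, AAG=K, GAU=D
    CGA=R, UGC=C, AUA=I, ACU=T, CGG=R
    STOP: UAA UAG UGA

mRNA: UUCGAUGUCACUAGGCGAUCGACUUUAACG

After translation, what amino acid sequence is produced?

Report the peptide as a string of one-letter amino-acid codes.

start AUG at pos 4
pos 4: AUG -> M; peptide=M
pos 7: UCA -> S; peptide=MS
pos 10: CUA -> L; peptide=MSL
pos 13: GGC -> G; peptide=MSLG
pos 16: GAU -> D; peptide=MSLGD
pos 19: CGA -> R; peptide=MSLGDR
pos 22: CUU -> L; peptide=MSLGDRL
pos 25: UAA -> STOP

Answer: MSLGDRL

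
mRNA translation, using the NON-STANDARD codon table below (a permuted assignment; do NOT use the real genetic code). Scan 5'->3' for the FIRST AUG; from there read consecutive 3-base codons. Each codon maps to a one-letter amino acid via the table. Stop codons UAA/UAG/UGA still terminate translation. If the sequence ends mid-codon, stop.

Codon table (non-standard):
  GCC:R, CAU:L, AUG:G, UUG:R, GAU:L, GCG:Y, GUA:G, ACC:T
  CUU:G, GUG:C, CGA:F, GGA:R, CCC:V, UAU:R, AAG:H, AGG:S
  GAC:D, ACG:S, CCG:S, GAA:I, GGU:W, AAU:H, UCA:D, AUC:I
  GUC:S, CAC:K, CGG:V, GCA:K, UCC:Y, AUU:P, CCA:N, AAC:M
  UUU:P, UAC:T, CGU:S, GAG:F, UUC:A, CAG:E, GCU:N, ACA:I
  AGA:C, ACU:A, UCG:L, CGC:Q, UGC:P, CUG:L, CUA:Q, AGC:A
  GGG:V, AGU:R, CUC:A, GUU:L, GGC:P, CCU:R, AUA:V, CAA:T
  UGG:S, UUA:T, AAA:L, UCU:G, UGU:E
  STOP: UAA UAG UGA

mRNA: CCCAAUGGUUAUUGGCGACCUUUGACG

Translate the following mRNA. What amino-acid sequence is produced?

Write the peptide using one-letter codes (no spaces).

start AUG at pos 4
pos 4: AUG -> G; peptide=G
pos 7: GUU -> L; peptide=GL
pos 10: AUU -> P; peptide=GLP
pos 13: GGC -> P; peptide=GLPP
pos 16: GAC -> D; peptide=GLPPD
pos 19: CUU -> G; peptide=GLPPDG
pos 22: UGA -> STOP

Answer: GLPPDG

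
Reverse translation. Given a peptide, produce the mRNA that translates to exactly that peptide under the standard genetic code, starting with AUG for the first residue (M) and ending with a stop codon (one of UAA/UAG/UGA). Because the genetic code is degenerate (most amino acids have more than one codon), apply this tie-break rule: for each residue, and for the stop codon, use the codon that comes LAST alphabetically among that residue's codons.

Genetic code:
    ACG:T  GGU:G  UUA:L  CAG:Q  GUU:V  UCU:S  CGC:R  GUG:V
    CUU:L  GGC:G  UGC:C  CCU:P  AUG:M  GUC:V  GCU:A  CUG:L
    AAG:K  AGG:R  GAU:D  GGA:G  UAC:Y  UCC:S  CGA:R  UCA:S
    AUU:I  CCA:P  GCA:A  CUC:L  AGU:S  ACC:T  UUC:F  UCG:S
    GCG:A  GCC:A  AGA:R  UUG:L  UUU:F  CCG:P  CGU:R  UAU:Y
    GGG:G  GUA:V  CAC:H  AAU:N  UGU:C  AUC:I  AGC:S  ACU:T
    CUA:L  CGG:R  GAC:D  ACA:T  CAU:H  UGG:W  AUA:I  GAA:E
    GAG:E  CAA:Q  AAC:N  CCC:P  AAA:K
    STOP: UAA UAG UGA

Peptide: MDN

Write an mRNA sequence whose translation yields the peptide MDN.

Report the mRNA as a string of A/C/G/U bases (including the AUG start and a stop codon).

Answer: mRNA: AUGGAUAAUUGA

Derivation:
residue 1: M -> AUG (start codon)
residue 2: D codons sorted = GAC,GAU -> pick last = GAU
residue 3: N codons sorted = AAC,AAU -> pick last = AAU
terminator: stop codons sorted = UAA,UAG,UGA -> pick last = UGA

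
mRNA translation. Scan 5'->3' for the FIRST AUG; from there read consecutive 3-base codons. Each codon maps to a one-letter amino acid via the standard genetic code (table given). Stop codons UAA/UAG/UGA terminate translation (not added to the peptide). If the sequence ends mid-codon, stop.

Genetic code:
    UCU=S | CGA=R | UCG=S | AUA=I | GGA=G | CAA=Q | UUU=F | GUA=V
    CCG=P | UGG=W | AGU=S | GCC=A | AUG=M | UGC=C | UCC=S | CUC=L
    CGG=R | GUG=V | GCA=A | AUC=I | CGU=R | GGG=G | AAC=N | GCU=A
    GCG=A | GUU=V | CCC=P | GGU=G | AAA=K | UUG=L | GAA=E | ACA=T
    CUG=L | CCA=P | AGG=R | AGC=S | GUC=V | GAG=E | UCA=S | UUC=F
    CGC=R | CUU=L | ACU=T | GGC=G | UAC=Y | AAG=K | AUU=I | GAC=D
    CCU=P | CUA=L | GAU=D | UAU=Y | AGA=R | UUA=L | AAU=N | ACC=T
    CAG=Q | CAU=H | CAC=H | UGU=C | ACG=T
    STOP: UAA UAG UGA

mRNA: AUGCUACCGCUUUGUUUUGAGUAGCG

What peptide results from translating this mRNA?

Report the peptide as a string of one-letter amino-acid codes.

start AUG at pos 0
pos 0: AUG -> M; peptide=M
pos 3: CUA -> L; peptide=ML
pos 6: CCG -> P; peptide=MLP
pos 9: CUU -> L; peptide=MLPL
pos 12: UGU -> C; peptide=MLPLC
pos 15: UUU -> F; peptide=MLPLCF
pos 18: GAG -> E; peptide=MLPLCFE
pos 21: UAG -> STOP

Answer: MLPLCFE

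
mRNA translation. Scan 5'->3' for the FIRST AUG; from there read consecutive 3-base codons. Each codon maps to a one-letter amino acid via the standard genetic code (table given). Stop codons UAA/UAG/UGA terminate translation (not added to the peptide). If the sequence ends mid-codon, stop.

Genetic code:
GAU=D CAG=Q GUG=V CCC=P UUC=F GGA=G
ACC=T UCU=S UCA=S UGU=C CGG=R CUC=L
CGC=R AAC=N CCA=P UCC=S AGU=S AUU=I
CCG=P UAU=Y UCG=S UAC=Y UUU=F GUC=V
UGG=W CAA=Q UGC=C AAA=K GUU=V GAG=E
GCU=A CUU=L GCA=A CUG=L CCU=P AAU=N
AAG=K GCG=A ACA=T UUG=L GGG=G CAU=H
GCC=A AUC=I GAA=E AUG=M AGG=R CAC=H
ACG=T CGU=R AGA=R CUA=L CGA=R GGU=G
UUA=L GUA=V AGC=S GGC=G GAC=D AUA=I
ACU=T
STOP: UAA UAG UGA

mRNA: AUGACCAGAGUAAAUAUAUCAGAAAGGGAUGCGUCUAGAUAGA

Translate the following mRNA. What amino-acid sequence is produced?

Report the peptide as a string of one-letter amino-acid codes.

start AUG at pos 0
pos 0: AUG -> M; peptide=M
pos 3: ACC -> T; peptide=MT
pos 6: AGA -> R; peptide=MTR
pos 9: GUA -> V; peptide=MTRV
pos 12: AAU -> N; peptide=MTRVN
pos 15: AUA -> I; peptide=MTRVNI
pos 18: UCA -> S; peptide=MTRVNIS
pos 21: GAA -> E; peptide=MTRVNISE
pos 24: AGG -> R; peptide=MTRVNISER
pos 27: GAU -> D; peptide=MTRVNISERD
pos 30: GCG -> A; peptide=MTRVNISERDA
pos 33: UCU -> S; peptide=MTRVNISERDAS
pos 36: AGA -> R; peptide=MTRVNISERDASR
pos 39: UAG -> STOP

Answer: MTRVNISERDASR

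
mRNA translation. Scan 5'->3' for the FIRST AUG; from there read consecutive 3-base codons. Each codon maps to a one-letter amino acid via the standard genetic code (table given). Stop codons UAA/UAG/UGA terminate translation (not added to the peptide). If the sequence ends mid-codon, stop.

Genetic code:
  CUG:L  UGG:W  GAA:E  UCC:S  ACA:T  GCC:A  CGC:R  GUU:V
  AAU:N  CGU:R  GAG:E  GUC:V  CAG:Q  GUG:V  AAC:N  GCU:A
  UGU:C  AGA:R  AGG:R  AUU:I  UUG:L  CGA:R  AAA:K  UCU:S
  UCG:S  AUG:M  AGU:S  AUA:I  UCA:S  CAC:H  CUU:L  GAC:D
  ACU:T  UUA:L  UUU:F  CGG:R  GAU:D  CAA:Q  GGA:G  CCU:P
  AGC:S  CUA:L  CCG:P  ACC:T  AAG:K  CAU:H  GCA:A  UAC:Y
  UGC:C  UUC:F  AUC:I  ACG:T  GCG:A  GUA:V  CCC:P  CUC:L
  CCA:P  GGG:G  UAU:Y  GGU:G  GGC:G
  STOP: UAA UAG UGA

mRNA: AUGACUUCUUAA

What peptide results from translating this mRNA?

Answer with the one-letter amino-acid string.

Answer: MTS

Derivation:
start AUG at pos 0
pos 0: AUG -> M; peptide=M
pos 3: ACU -> T; peptide=MT
pos 6: UCU -> S; peptide=MTS
pos 9: UAA -> STOP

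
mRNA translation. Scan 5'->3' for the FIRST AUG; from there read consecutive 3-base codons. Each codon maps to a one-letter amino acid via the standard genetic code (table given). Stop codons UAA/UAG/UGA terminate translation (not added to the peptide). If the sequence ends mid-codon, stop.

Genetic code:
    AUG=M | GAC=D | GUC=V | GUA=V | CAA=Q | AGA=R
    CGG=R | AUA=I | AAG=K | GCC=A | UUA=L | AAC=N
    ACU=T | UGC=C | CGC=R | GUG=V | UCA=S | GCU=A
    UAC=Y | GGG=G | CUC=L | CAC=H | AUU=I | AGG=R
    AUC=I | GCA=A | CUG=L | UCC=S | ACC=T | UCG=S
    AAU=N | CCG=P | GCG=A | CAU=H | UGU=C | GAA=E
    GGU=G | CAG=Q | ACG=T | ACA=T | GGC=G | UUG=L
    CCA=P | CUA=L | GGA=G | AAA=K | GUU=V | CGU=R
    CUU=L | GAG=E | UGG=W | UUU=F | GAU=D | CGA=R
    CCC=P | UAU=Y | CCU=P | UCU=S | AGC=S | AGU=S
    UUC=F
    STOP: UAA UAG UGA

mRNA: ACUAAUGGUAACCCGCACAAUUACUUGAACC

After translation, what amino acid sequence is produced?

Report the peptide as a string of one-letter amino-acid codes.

start AUG at pos 4
pos 4: AUG -> M; peptide=M
pos 7: GUA -> V; peptide=MV
pos 10: ACC -> T; peptide=MVT
pos 13: CGC -> R; peptide=MVTR
pos 16: ACA -> T; peptide=MVTRT
pos 19: AUU -> I; peptide=MVTRTI
pos 22: ACU -> T; peptide=MVTRTIT
pos 25: UGA -> STOP

Answer: MVTRTIT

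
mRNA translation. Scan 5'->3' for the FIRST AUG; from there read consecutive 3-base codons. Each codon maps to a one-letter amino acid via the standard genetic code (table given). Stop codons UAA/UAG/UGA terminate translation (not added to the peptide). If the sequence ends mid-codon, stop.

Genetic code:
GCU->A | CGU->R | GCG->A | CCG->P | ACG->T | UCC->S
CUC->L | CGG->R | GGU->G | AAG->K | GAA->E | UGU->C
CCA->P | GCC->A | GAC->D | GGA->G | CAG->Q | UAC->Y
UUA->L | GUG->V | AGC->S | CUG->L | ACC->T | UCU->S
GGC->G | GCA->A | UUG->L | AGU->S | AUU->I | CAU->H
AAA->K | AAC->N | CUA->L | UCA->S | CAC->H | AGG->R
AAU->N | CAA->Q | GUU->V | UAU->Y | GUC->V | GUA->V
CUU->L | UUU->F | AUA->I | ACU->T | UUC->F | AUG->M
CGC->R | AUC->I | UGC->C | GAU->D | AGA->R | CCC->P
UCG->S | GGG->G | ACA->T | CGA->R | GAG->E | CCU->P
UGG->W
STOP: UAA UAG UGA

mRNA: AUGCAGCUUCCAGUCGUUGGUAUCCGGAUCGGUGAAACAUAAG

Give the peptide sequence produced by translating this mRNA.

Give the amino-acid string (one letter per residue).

start AUG at pos 0
pos 0: AUG -> M; peptide=M
pos 3: CAG -> Q; peptide=MQ
pos 6: CUU -> L; peptide=MQL
pos 9: CCA -> P; peptide=MQLP
pos 12: GUC -> V; peptide=MQLPV
pos 15: GUU -> V; peptide=MQLPVV
pos 18: GGU -> G; peptide=MQLPVVG
pos 21: AUC -> I; peptide=MQLPVVGI
pos 24: CGG -> R; peptide=MQLPVVGIR
pos 27: AUC -> I; peptide=MQLPVVGIRI
pos 30: GGU -> G; peptide=MQLPVVGIRIG
pos 33: GAA -> E; peptide=MQLPVVGIRIGE
pos 36: ACA -> T; peptide=MQLPVVGIRIGET
pos 39: UAA -> STOP

Answer: MQLPVVGIRIGET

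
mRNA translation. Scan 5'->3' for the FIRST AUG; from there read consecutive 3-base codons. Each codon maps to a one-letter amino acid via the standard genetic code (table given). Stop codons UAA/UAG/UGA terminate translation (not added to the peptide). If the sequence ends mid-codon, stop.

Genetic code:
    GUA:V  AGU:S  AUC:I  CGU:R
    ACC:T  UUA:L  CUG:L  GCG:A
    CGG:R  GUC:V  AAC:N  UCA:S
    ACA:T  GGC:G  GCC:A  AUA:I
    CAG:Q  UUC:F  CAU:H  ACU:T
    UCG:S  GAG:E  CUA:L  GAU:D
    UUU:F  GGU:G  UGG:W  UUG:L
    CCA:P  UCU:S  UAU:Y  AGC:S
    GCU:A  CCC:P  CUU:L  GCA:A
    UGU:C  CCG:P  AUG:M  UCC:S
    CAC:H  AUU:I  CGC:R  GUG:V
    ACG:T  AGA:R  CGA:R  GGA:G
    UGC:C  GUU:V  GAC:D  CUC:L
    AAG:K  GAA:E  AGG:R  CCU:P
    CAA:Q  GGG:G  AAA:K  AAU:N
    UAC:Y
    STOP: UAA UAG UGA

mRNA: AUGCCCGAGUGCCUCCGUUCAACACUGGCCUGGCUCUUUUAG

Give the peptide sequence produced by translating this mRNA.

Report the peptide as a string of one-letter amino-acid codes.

Answer: MPECLRSTLAWLF

Derivation:
start AUG at pos 0
pos 0: AUG -> M; peptide=M
pos 3: CCC -> P; peptide=MP
pos 6: GAG -> E; peptide=MPE
pos 9: UGC -> C; peptide=MPEC
pos 12: CUC -> L; peptide=MPECL
pos 15: CGU -> R; peptide=MPECLR
pos 18: UCA -> S; peptide=MPECLRS
pos 21: ACA -> T; peptide=MPECLRST
pos 24: CUG -> L; peptide=MPECLRSTL
pos 27: GCC -> A; peptide=MPECLRSTLA
pos 30: UGG -> W; peptide=MPECLRSTLAW
pos 33: CUC -> L; peptide=MPECLRSTLAWL
pos 36: UUU -> F; peptide=MPECLRSTLAWLF
pos 39: UAG -> STOP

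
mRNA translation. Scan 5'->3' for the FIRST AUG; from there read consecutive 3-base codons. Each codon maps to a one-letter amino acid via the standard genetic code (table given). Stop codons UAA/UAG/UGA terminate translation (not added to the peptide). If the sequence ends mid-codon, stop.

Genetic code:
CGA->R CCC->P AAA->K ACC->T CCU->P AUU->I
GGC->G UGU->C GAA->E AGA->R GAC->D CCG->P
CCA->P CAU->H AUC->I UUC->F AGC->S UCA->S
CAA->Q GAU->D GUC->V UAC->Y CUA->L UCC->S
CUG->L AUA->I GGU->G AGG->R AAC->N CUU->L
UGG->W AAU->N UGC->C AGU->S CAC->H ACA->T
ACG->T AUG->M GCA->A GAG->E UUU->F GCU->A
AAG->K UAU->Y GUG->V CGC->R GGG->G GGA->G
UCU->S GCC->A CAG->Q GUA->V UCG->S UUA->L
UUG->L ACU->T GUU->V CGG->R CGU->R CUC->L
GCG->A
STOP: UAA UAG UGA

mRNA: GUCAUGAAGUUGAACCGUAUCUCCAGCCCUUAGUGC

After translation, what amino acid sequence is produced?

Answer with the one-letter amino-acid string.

Answer: MKLNRISSP

Derivation:
start AUG at pos 3
pos 3: AUG -> M; peptide=M
pos 6: AAG -> K; peptide=MK
pos 9: UUG -> L; peptide=MKL
pos 12: AAC -> N; peptide=MKLN
pos 15: CGU -> R; peptide=MKLNR
pos 18: AUC -> I; peptide=MKLNRI
pos 21: UCC -> S; peptide=MKLNRIS
pos 24: AGC -> S; peptide=MKLNRISS
pos 27: CCU -> P; peptide=MKLNRISSP
pos 30: UAG -> STOP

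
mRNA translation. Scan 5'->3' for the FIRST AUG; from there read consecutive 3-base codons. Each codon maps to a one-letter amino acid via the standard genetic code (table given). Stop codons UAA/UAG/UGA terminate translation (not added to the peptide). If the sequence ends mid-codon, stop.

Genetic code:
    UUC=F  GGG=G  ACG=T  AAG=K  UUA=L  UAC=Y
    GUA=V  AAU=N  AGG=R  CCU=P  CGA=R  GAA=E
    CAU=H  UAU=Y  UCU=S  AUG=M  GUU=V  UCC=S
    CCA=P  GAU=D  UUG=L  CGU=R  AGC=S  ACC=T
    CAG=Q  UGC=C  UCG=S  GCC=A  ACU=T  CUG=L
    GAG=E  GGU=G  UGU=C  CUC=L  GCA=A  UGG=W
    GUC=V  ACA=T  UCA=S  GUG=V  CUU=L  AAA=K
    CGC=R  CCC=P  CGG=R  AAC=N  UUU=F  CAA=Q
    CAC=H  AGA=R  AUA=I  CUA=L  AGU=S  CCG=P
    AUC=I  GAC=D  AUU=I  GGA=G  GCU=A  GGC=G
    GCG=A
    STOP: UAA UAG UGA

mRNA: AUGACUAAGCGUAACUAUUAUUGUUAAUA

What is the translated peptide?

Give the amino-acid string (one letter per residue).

start AUG at pos 0
pos 0: AUG -> M; peptide=M
pos 3: ACU -> T; peptide=MT
pos 6: AAG -> K; peptide=MTK
pos 9: CGU -> R; peptide=MTKR
pos 12: AAC -> N; peptide=MTKRN
pos 15: UAU -> Y; peptide=MTKRNY
pos 18: UAU -> Y; peptide=MTKRNYY
pos 21: UGU -> C; peptide=MTKRNYYC
pos 24: UAA -> STOP

Answer: MTKRNYYC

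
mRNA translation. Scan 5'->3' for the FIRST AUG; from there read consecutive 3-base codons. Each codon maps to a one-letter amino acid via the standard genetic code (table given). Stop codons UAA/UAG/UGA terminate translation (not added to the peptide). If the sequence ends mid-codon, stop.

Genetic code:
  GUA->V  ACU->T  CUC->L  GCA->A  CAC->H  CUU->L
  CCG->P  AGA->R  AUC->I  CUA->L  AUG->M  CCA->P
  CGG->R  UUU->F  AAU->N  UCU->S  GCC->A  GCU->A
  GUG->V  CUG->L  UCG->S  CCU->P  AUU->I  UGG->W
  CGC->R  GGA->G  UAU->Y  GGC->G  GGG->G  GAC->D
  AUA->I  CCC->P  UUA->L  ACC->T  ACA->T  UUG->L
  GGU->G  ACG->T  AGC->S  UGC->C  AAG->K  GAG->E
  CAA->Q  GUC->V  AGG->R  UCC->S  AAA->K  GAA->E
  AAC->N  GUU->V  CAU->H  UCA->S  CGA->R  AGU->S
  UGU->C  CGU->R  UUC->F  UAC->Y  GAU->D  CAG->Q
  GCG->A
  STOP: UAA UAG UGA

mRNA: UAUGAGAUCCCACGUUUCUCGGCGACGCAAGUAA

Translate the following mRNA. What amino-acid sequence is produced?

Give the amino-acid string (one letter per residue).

Answer: MRSHVSRRRK

Derivation:
start AUG at pos 1
pos 1: AUG -> M; peptide=M
pos 4: AGA -> R; peptide=MR
pos 7: UCC -> S; peptide=MRS
pos 10: CAC -> H; peptide=MRSH
pos 13: GUU -> V; peptide=MRSHV
pos 16: UCU -> S; peptide=MRSHVS
pos 19: CGG -> R; peptide=MRSHVSR
pos 22: CGA -> R; peptide=MRSHVSRR
pos 25: CGC -> R; peptide=MRSHVSRRR
pos 28: AAG -> K; peptide=MRSHVSRRRK
pos 31: UAA -> STOP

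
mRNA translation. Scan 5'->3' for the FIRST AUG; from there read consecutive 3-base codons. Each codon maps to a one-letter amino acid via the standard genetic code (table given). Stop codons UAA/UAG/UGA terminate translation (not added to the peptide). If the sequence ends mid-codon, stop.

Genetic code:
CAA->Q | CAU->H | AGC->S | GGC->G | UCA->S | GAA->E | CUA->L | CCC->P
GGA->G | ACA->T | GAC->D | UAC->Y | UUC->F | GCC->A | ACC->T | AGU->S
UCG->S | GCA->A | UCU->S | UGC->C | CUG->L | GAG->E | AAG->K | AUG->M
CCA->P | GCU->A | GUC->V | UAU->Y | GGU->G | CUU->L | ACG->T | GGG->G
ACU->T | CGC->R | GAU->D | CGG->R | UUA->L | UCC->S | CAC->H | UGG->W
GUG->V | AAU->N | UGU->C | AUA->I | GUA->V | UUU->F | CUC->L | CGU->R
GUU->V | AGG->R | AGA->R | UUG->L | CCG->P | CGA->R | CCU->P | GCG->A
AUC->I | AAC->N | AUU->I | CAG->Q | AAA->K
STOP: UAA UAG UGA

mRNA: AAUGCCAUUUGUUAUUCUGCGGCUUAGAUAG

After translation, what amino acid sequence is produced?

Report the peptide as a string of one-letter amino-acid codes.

Answer: MPFVILRLR

Derivation:
start AUG at pos 1
pos 1: AUG -> M; peptide=M
pos 4: CCA -> P; peptide=MP
pos 7: UUU -> F; peptide=MPF
pos 10: GUU -> V; peptide=MPFV
pos 13: AUU -> I; peptide=MPFVI
pos 16: CUG -> L; peptide=MPFVIL
pos 19: CGG -> R; peptide=MPFVILR
pos 22: CUU -> L; peptide=MPFVILRL
pos 25: AGA -> R; peptide=MPFVILRLR
pos 28: UAG -> STOP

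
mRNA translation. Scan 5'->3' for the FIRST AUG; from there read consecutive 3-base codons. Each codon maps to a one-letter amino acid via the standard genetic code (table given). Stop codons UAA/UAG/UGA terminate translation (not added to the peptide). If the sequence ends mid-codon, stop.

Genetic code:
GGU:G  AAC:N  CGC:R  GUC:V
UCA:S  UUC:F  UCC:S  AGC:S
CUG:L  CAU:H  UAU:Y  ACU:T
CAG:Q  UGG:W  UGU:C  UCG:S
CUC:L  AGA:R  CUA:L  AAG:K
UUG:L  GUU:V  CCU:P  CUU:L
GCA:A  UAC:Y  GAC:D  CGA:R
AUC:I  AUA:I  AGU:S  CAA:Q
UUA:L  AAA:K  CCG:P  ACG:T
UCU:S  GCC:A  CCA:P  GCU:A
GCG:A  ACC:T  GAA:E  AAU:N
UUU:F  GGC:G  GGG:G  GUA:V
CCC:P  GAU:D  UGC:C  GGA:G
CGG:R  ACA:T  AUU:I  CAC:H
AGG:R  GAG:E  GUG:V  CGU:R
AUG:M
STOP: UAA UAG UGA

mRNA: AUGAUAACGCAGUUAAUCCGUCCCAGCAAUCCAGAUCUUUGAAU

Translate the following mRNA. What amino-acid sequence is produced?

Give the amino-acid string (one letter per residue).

Answer: MITQLIRPSNPDL

Derivation:
start AUG at pos 0
pos 0: AUG -> M; peptide=M
pos 3: AUA -> I; peptide=MI
pos 6: ACG -> T; peptide=MIT
pos 9: CAG -> Q; peptide=MITQ
pos 12: UUA -> L; peptide=MITQL
pos 15: AUC -> I; peptide=MITQLI
pos 18: CGU -> R; peptide=MITQLIR
pos 21: CCC -> P; peptide=MITQLIRP
pos 24: AGC -> S; peptide=MITQLIRPS
pos 27: AAU -> N; peptide=MITQLIRPSN
pos 30: CCA -> P; peptide=MITQLIRPSNP
pos 33: GAU -> D; peptide=MITQLIRPSNPD
pos 36: CUU -> L; peptide=MITQLIRPSNPDL
pos 39: UGA -> STOP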